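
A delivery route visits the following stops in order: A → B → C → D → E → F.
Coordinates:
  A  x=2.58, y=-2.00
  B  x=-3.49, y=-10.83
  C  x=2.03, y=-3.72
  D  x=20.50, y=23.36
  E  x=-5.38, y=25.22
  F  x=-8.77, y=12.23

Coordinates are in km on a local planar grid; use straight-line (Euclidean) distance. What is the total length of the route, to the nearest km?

92 km

Leg distances:
A→B: 10.7 km  (cumulative 10.7 km)
B→C: 9.0 km  (cumulative 19.7 km)
C→D: 32.8 km  (cumulative 52.5 km)
D→E: 25.9 km  (cumulative 78.4 km)
E→F: 13.4 km  (cumulative 91.9 km)
Total route length ≈ 92 km.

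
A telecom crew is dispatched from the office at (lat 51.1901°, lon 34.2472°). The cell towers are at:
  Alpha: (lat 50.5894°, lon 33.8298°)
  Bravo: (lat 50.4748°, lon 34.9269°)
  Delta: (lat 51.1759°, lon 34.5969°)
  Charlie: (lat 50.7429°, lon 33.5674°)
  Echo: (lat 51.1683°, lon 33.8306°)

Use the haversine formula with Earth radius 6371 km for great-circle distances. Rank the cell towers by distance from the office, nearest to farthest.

Delta, Echo, Charlie, Alpha, Bravo

Computing each great-circle distance from (lat 51.1901°, lon 34.2472°):
Delta (lat 51.1759°, lon 34.5969°): 24.4 km
Echo (lat 51.1683°, lon 33.8306°): 29.1 km
Charlie (lat 50.7429°, lon 33.5674°): 68.8 km
Alpha (lat 50.5894°, lon 33.8298°): 72.9 km
Bravo (lat 50.4748°, lon 34.9269°): 92.8 km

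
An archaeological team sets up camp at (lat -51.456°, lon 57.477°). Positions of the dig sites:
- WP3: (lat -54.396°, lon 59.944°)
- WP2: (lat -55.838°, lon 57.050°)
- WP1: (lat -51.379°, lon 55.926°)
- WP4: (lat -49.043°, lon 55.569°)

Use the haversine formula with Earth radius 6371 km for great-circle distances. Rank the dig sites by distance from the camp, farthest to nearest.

WP2, WP3, WP4, WP1

Computing each great-circle distance from (lat -51.456°, lon 57.477°):
WP2 (lat -55.838°, lon 57.050°): 488.1 km
WP3 (lat -54.396°, lon 59.944°): 366.3 km
WP4 (lat -49.043°, lon 55.569°): 300.6 km
WP1 (lat -51.379°, lon 55.926°): 107.9 km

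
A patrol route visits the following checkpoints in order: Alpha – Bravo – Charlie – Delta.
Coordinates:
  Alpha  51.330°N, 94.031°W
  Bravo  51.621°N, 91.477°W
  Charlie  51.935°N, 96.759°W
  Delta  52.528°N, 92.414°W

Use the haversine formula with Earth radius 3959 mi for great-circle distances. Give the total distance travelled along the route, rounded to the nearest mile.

527 mi

Leg distances:
Alpha→Bravo: 111.7 mi  (cumulative 111.7 mi)
Bravo→Charlie: 226.8 mi  (cumulative 338.5 mi)
Charlie→Delta: 188.4 mi  (cumulative 526.9 mi)
Total route length ≈ 527 mi.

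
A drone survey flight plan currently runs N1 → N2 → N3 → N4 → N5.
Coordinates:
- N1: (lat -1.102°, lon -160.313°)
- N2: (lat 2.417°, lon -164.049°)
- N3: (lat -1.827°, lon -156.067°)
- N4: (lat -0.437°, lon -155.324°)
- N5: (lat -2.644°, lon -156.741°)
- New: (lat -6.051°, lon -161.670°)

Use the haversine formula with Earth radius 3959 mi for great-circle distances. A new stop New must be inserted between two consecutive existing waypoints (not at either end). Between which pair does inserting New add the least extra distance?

Added distance for inserting New between each consecutive pair:
N1–N2: 607.6 mi
N2–N3: 467.2 mi
N3–N4: 959.9 mi
N4–N5: 816.8 mi
Smallest added distance is 467.2 mi, inserting between N2 and N3.

between N2 and N3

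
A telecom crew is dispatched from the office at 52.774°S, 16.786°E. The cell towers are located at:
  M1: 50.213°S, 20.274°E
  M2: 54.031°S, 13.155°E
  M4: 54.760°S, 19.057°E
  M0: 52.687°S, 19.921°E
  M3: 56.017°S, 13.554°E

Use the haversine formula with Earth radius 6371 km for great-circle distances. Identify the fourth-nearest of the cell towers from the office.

M1

Distance to each, sorted:
M0: 211.3 km
M4: 266.5 km
M2: 278.3 km
M1: 373.3 km
M3: 416.8 km
The fourth-nearest is M1 at 373.3 km.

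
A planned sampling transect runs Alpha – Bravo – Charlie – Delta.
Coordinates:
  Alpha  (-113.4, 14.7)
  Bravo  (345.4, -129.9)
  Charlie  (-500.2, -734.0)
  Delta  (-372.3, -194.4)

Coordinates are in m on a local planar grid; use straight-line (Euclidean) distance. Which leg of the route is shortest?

Alpha–Bravo

Leg distances:
Alpha→Bravo: 481.0 m
Bravo→Charlie: 1039.2 m
Charlie→Delta: 554.6 m
The shortest leg is Alpha–Bravo at 481.0 m.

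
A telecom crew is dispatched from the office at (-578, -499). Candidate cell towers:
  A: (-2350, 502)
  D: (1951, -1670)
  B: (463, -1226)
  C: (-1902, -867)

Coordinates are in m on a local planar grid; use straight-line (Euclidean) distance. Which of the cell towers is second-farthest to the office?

Distance to each, sorted:
D: 2786.9 m
A: 2035.2 m
C: 1374.2 m
B: 1269.7 m
The second-farthest is A at 2035.2 m.

A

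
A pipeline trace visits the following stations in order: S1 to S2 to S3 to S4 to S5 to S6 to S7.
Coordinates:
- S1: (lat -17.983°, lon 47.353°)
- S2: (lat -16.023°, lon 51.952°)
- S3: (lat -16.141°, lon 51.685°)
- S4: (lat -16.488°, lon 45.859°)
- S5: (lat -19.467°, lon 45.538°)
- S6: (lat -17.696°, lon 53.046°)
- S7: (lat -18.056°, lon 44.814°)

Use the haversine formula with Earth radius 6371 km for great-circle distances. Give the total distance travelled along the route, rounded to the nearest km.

3210 km

Leg distances:
S1→S2: 535.4 km  (cumulative 535.4 km)
S2→S3: 31.4 km  (cumulative 566.8 km)
S3→S4: 622.9 km  (cumulative 1189.7 km)
S4→S5: 333.0 km  (cumulative 1522.7 km)
S5→S6: 815.4 km  (cumulative 2338.0 km)
S6→S7: 872.0 km  (cumulative 3210.0 km)
Total route length ≈ 3210 km.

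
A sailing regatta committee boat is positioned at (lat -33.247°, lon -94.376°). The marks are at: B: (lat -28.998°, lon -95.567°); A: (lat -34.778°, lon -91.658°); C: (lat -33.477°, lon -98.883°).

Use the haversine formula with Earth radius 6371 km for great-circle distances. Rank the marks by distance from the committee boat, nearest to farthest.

A, C, B

Computing each great-circle distance from (lat -33.247°, lon -94.376°):
A (lat -34.778°, lon -91.658°): 302.9 km
C (lat -33.477°, lon -98.883°): 419.3 km
B (lat -28.998°, lon -95.567°): 485.9 km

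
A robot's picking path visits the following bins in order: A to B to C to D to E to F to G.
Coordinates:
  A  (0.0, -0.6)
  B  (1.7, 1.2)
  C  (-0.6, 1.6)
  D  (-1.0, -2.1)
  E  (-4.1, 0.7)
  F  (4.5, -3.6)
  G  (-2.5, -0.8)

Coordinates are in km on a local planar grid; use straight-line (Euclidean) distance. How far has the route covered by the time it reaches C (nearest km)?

Leg distances:
A→B: 2.5 km  (cumulative 2.5 km)
B→C: 2.3 km  (cumulative 4.8 km)
Cumulative distance at C ≈ 5 km.

5 km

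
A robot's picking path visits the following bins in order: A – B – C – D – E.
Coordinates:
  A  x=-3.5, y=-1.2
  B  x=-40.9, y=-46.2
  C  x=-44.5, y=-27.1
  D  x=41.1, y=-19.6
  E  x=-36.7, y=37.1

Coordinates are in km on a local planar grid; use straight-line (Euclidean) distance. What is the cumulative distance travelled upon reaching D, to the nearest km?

164 km

Leg distances:
A→B: 58.5 km  (cumulative 58.5 km)
B→C: 19.4 km  (cumulative 77.9 km)
C→D: 85.9 km  (cumulative 163.9 km)
Cumulative distance at D ≈ 164 km.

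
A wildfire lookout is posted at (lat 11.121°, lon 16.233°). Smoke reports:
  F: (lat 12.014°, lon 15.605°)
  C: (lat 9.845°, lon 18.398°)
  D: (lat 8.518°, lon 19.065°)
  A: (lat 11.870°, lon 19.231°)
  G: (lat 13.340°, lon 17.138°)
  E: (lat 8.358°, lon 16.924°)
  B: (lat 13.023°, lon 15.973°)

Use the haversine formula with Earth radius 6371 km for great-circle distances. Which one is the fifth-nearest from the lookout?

E

Distances from the lookout ((lat 11.121°, lon 16.233°)):
F: 120.6 km
B: 213.4 km
G: 265.6 km
C: 276.0 km
E: 316.4 km
A: 337.1 km
D: 424.3 km
The fifth-nearest is E at 316.4 km.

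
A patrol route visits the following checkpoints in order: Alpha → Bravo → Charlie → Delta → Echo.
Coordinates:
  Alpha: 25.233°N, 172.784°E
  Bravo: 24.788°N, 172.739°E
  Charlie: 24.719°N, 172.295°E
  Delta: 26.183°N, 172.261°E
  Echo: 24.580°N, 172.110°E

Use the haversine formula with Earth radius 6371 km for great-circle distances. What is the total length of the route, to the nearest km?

Leg distances:
Alpha→Bravo: 49.7 km  (cumulative 49.7 km)
Bravo→Charlie: 45.5 km  (cumulative 95.2 km)
Charlie→Delta: 162.8 km  (cumulative 258.0 km)
Delta→Echo: 178.9 km  (cumulative 436.9 km)
Total route length ≈ 437 km.

437 km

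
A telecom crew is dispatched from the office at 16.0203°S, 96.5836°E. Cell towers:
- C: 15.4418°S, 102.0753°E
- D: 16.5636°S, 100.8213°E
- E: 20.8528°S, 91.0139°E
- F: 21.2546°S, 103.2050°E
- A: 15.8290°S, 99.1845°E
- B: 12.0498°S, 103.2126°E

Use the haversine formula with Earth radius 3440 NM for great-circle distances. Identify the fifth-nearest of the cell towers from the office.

Distance to each, sorted:
A: 150.6 NM
D: 246.4 NM
C: 319.3 NM
E: 429.8 NM
B: 453.7 NM
F: 490.4 NM
The fifth-nearest is B at 453.7 NM.

B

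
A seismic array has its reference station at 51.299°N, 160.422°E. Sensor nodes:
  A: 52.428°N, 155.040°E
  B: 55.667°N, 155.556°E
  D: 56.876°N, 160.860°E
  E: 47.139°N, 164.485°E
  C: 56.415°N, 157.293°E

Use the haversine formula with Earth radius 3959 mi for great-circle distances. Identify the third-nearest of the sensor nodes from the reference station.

Distances from the reference station (51.299°N, 160.422°E):
A: 242.5 mi
E: 340.8 mi
B: 361.9 mi
C: 375.7 mi
D: 385.8 mi
The third-nearest is B at 361.9 mi.

B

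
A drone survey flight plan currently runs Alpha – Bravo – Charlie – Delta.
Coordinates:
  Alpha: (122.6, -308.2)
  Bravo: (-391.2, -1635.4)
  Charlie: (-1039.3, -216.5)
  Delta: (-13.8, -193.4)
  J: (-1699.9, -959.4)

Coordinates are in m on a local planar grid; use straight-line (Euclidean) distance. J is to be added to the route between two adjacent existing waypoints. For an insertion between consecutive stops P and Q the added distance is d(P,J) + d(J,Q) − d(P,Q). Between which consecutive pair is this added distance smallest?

Added distance for inserting J between each consecutive pair:
Alpha–Bravo: 1985.1 m
Bravo–Charlie: 907.2 m
Charlie–Delta: 1820.3 m
Smallest added distance is 907.2 m, inserting between Bravo and Charlie.

between Bravo and Charlie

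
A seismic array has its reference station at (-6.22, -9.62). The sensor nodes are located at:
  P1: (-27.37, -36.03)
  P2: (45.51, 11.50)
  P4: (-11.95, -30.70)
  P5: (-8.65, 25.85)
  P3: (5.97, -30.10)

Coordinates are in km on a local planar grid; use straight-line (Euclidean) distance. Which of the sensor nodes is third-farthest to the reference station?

Distances from the reference station ((-6.22, -9.62)):
P2: 55.9 km
P5: 35.6 km
P1: 33.8 km
P3: 23.8 km
P4: 21.8 km
The third-farthest is P1 at 33.8 km.

P1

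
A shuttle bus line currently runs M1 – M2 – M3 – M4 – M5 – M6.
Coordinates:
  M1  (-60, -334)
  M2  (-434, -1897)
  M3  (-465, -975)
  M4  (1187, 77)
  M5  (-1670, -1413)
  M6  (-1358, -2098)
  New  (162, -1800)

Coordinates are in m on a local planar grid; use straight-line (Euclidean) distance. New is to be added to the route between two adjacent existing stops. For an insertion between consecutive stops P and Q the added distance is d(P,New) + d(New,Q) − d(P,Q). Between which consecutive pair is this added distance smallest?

between M1 and M2

Added distance for inserting New between each consecutive pair:
M1–M2: 479.4 m
M2–M3: 717.5 m
M3–M4: 1216.3 m
M4–M5: 788.9 m
M5–M6: 2668.7 m
Smallest added distance is 479.4 m, inserting between M1 and M2.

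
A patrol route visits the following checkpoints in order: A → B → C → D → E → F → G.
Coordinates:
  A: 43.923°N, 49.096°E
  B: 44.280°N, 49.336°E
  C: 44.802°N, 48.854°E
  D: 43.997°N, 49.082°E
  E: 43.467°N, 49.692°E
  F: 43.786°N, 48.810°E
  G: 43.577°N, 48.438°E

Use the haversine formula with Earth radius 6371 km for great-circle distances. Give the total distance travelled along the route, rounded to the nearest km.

Leg distances:
A→B: 44.1 km  (cumulative 44.1 km)
B→C: 69.5 km  (cumulative 113.6 km)
C→D: 91.3 km  (cumulative 204.9 km)
D→E: 76.7 km  (cumulative 281.5 km)
E→F: 79.4 km  (cumulative 360.9 km)
F→G: 37.9 km  (cumulative 398.8 km)
Total route length ≈ 399 km.

399 km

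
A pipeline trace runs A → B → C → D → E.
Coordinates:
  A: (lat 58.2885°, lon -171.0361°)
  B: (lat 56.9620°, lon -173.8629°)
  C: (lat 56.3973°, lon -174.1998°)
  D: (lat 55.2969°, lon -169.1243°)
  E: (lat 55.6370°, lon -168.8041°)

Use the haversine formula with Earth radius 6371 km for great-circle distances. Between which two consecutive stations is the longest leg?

C–D

Leg distances:
A→B: 223.8 km
B→C: 66.1 km
C→D: 339.5 km
D→E: 42.9 km
The longest leg is C–D at 339.5 km.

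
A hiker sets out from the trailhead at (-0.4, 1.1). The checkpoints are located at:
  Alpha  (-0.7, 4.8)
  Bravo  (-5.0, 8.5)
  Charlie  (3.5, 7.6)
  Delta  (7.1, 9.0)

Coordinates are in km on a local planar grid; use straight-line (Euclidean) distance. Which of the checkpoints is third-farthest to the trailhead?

Charlie

Distances from the trailhead ((-0.4, 1.1)):
Delta: 10.9 km
Bravo: 8.7 km
Charlie: 7.6 km
Alpha: 3.7 km
The third-farthest is Charlie at 7.6 km.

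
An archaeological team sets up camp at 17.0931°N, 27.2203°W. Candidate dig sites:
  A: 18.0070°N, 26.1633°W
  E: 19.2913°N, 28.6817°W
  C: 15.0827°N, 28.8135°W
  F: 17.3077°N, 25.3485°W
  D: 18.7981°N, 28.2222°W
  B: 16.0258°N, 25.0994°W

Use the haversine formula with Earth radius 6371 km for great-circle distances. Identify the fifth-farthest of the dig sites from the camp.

F

Distances from the camp (17.0931°N, 27.2203°W):
E: 289.1 km
C: 281.0 km
B: 255.3 km
D: 217.2 km
F: 200.3 km
A: 151.3 km
The fifth-farthest is F at 200.3 km.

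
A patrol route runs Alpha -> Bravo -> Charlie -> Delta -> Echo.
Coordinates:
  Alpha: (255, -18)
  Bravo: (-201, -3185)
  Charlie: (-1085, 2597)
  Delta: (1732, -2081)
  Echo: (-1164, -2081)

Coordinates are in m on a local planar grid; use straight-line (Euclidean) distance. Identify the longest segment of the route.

Leg distances:
Alpha→Bravo: 3199.7 m
Bravo→Charlie: 5849.2 m
Charlie→Delta: 5460.7 m
Delta→Echo: 2896.0 m
The longest leg is Bravo–Charlie at 5849.2 m.

Bravo–Charlie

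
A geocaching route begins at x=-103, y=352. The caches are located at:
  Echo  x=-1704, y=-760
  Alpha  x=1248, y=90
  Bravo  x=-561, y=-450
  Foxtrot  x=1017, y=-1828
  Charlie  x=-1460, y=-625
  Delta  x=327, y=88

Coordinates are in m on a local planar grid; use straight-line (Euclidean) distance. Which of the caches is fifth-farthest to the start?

Distances from the start (x=-103, y=352):
Foxtrot: 2450.9 m
Echo: 1949.3 m
Charlie: 1672.1 m
Alpha: 1376.2 m
Bravo: 923.6 m
Delta: 504.6 m
The fifth-farthest is Bravo at 923.6 m.

Bravo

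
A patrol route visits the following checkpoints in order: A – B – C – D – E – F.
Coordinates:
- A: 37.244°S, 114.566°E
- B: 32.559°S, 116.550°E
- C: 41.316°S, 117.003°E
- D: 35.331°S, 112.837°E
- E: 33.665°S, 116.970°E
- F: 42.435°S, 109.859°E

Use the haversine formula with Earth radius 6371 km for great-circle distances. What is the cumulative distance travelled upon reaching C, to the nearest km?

Leg distances:
A→B: 551.4 km  (cumulative 551.4 km)
B→C: 974.6 km  (cumulative 1526.0 km)
Cumulative distance at C ≈ 1526 km.

1526 km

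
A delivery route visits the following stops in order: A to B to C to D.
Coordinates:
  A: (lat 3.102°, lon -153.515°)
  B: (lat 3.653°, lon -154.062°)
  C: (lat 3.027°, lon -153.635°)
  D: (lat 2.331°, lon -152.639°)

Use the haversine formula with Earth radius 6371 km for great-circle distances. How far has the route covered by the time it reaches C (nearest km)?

Leg distances:
A→B: 86.3 km  (cumulative 86.3 km)
B→C: 84.2 km  (cumulative 170.5 km)
Cumulative distance at C ≈ 170 km.

170 km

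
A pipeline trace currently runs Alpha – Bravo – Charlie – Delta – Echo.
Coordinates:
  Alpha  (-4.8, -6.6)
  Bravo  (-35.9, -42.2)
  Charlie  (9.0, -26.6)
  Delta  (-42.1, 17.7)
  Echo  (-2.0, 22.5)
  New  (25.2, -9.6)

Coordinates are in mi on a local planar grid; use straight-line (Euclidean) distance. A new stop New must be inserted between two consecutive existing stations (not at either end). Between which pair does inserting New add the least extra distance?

Added distance for inserting New between each consecutive pair:
Alpha–Bravo: 52.1 mi
Bravo–Charlie: 45.2 mi
Charlie–Delta: 28.5 mi
Delta–Echo: 74.3 mi
Smallest added distance is 28.5 mi, inserting between Charlie and Delta.

between Charlie and Delta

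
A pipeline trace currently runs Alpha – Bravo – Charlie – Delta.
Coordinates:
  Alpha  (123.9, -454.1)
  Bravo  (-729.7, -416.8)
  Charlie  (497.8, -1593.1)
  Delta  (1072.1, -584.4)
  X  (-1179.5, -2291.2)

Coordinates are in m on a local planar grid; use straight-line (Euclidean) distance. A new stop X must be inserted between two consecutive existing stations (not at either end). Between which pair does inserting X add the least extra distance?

between Bravo and Charlie

Added distance for inserting X between each consecutive pair:
Alpha–Bravo: 3325.7 m
Bravo–Charlie: 2044.3 m
Charlie–Delta: 3481.4 m
Smallest added distance is 2044.3 m, inserting between Bravo and Charlie.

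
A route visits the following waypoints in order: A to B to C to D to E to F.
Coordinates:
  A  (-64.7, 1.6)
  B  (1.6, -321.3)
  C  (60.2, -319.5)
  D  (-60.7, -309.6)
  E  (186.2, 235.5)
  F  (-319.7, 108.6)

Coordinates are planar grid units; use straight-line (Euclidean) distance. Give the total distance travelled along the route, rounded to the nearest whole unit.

1630

Leg distances:
A→B: 329.6  (cumulative 329.6)
B→C: 58.6  (cumulative 388.3)
C→D: 121.3  (cumulative 509.6)
D→E: 598.4  (cumulative 1108.0)
E→F: 521.6  (cumulative 1629.6)
Total route length ≈ 1630.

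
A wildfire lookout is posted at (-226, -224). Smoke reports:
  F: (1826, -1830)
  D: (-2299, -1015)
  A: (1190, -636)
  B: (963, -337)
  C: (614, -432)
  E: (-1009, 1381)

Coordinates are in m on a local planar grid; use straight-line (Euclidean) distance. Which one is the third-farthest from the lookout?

E

Distance to each, sorted:
F: 2605.8 m
D: 2218.8 m
E: 1785.8 m
A: 1474.7 m
B: 1194.4 m
C: 865.4 m
The third-farthest is E at 1785.8 m.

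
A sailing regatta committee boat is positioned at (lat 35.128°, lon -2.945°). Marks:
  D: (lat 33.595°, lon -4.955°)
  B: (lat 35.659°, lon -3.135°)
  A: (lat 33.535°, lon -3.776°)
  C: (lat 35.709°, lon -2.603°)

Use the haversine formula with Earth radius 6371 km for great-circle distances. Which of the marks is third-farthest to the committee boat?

C

Distance to each, sorted:
D: 251.2 km
A: 192.9 km
C: 71.7 km
B: 61.5 km
The third-farthest is C at 71.7 km.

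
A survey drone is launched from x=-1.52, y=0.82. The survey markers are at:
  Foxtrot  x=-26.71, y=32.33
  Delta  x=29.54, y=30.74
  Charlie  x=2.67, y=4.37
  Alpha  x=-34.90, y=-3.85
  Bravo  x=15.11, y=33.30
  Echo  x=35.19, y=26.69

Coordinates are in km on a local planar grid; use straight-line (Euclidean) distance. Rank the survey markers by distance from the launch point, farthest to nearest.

Distance from the launch point at x=-1.52, y=0.82 to each:
Echo x=35.19, y=26.69: 44.9 km
Delta x=29.54, y=30.74: 43.1 km
Foxtrot x=-26.71, y=32.33: 40.3 km
Bravo x=15.11, y=33.30: 36.5 km
Alpha x=-34.90, y=-3.85: 33.7 km
Charlie x=2.67, y=4.37: 5.5 km

Echo, Delta, Foxtrot, Bravo, Alpha, Charlie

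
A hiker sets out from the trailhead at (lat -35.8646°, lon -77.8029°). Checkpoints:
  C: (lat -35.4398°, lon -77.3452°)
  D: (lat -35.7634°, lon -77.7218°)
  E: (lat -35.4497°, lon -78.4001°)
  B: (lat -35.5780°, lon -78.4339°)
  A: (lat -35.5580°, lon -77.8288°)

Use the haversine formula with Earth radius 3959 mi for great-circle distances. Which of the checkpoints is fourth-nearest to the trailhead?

Distances from the trailhead ((lat -35.8646°, lon -77.8029°)):
D: 8.3 mi
A: 21.2 mi
C: 39.0 mi
B: 40.6 mi
E: 44.1 mi
The fourth-nearest is B at 40.6 mi.

B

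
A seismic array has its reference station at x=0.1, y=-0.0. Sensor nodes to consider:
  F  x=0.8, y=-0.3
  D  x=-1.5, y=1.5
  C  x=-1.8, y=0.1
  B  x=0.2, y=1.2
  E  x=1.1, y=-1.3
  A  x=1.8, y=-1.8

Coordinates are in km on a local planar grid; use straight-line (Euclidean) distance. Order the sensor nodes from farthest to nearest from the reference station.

Distance from the reference station at x=0.1, y=-0.0 to each:
A x=1.8, y=-1.8: 2.5 km
D x=-1.5, y=1.5: 2.2 km
C x=-1.8, y=0.1: 1.9 km
E x=1.1, y=-1.3: 1.6 km
B x=0.2, y=1.2: 1.2 km
F x=0.8, y=-0.3: 0.8 km

A, D, C, E, B, F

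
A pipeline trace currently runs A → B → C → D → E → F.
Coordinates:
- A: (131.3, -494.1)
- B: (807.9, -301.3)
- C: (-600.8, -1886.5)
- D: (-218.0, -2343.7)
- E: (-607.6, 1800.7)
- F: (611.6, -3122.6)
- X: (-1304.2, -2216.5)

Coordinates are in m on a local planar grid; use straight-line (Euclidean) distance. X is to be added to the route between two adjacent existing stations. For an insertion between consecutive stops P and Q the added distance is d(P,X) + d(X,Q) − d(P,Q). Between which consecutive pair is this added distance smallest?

between D and E

Added distance for inserting X between each consecutive pair:
A–B: 4389.8 m
B–C: 1507.4 m
C–D: 1274.3 m
D–E: 1008.1 m
E–F: 1124.4 m
Smallest added distance is 1008.1 m, inserting between D and E.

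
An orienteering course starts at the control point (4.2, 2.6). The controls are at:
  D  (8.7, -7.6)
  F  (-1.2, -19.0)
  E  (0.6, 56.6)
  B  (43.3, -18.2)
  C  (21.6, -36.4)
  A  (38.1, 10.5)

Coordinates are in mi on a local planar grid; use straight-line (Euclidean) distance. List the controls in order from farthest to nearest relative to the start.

E, B, C, A, F, D

Distance from the start at (4.2, 2.6) to each:
E (0.6, 56.6): 54.1 mi
B (43.3, -18.2): 44.3 mi
C (21.6, -36.4): 42.7 mi
A (38.1, 10.5): 34.8 mi
F (-1.2, -19.0): 22.3 mi
D (8.7, -7.6): 11.1 mi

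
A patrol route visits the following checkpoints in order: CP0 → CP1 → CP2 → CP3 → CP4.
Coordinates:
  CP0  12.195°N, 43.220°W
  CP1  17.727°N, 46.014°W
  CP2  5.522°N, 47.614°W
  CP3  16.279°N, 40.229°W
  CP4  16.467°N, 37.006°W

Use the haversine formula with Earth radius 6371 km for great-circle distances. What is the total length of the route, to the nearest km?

Leg distances:
CP0→CP1: 684.4 km  (cumulative 684.4 km)
CP1→CP2: 1368.2 km  (cumulative 2052.6 km)
CP2→CP3: 1441.8 km  (cumulative 3494.4 km)
CP3→CP4: 344.5 km  (cumulative 3838.9 km)
Total route length ≈ 3839 km.

3839 km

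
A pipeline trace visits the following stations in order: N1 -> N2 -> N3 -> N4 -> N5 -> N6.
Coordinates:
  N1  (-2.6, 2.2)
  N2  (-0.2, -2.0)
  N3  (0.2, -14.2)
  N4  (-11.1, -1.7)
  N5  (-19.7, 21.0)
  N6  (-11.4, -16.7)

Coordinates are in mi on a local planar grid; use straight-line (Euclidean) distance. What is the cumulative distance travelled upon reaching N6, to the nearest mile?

Leg distances:
N1→N2: 4.8 mi  (cumulative 4.8 mi)
N2→N3: 12.2 mi  (cumulative 17.0 mi)
N3→N4: 16.9 mi  (cumulative 33.9 mi)
N4→N5: 24.3 mi  (cumulative 58.2 mi)
N5→N6: 38.6 mi  (cumulative 96.8 mi)
Cumulative distance at N6 ≈ 97 mi.

97 mi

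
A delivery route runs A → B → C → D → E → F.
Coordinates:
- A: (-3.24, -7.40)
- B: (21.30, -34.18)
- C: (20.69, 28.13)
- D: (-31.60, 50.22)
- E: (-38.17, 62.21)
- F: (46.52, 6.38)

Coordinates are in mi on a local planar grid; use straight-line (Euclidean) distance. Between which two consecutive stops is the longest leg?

E–F

Leg distances:
A→B: 36.3 mi
B→C: 62.3 mi
C→D: 56.8 mi
D→E: 13.7 mi
E→F: 101.4 mi
The longest leg is E–F at 101.4 mi.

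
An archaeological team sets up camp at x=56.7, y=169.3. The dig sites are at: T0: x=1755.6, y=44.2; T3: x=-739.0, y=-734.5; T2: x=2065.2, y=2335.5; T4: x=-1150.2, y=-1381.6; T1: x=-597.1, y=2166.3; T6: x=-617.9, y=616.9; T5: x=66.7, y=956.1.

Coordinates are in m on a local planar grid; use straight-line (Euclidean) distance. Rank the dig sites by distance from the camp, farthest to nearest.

T2, T1, T4, T0, T3, T6, T5

Computing each straight-line distance from x=56.7, y=169.3:
T2 x=2065.2, y=2335.5: 2954.1 m
T1 x=-597.1, y=2166.3: 2101.3 m
T4 x=-1150.2, y=-1381.6: 1965.2 m
T0 x=1755.6, y=44.2: 1703.5 m
T3 x=-739.0, y=-734.5: 1204.2 m
T6 x=-617.9, y=616.9: 809.6 m
T5 x=66.7, y=956.1: 786.9 m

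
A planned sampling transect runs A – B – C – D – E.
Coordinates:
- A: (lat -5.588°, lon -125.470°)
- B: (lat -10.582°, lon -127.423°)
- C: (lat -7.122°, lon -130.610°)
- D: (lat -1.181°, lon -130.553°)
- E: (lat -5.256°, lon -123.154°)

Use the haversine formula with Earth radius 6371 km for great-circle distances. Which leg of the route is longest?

D–E

Leg distances:
A→B: 595.5 km
B→C: 520.2 km
C→D: 660.6 km
D→E: 938.0 km
The longest leg is D–E at 938.0 km.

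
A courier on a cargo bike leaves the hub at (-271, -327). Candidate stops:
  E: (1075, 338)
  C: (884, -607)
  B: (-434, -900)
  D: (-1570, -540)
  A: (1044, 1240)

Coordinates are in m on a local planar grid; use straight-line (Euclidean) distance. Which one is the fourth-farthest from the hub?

Distances from the hub ((-271, -327)):
A: 2045.7 m
E: 1501.3 m
D: 1316.3 m
C: 1188.5 m
B: 595.7 m
The fourth-farthest is C at 1188.5 m.

C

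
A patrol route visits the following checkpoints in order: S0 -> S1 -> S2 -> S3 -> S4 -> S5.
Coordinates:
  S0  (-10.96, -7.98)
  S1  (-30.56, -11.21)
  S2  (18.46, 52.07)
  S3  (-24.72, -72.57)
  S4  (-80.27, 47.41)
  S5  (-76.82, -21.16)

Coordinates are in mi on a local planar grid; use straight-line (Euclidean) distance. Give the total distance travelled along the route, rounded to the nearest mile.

Leg distances:
S0→S1: 19.9 mi  (cumulative 19.9 mi)
S1→S2: 80.0 mi  (cumulative 99.9 mi)
S2→S3: 131.9 mi  (cumulative 231.8 mi)
S3→S4: 132.2 mi  (cumulative 364.0 mi)
S4→S5: 68.7 mi  (cumulative 432.7 mi)
Total route length ≈ 433 mi.

433 mi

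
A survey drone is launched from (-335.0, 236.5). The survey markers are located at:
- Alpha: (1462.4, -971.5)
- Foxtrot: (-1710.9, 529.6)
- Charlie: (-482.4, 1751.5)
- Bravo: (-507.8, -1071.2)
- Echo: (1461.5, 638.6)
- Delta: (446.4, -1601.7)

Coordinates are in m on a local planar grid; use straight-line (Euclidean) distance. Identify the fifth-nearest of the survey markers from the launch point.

Distances from the launch point ((-335.0, 236.5)):
Bravo: 1319.1 m
Foxtrot: 1406.8 m
Charlie: 1522.2 m
Echo: 1840.9 m
Delta: 1997.4 m
Alpha: 2165.6 m
The fifth-nearest is Delta at 1997.4 m.

Delta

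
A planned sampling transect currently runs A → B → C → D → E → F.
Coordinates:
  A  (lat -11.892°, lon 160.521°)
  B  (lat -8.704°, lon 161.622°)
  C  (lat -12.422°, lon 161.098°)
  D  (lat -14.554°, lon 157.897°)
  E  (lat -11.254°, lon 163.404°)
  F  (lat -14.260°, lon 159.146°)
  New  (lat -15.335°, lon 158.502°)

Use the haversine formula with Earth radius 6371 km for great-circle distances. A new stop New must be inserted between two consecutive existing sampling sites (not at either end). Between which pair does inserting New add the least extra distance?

between D and E

Added distance for inserting New between each consecutive pair:
A–B: 877.8 km
B–C: 822.5 km
C–D: 117.3 km
D–E: 105.9 km
E–F: 266.1 km
Smallest added distance is 105.9 km, inserting between D and E.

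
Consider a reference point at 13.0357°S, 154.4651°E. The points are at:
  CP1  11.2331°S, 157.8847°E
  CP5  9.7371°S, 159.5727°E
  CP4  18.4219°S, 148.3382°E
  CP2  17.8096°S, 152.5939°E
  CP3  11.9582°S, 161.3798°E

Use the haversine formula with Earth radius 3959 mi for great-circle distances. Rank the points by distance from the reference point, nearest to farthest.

CP1, CP2, CP5, CP3, CP4

Distance from the reference point at 13.0357°S, 154.4651°E to each:
CP1 11.2331°S, 157.8847°E: 262.4 mi
CP2 17.8096°S, 152.5939°E: 352.6 mi
CP5 9.7371°S, 159.5727°E: 414.3 mi
CP3 11.9582°S, 161.3798°E: 472.4 mi
CP4 18.4219°S, 148.3382°E: 551.7 mi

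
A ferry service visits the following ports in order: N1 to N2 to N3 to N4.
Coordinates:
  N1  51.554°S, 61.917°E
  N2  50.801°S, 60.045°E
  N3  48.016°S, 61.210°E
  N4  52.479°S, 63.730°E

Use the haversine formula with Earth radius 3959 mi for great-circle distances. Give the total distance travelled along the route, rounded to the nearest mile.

Leg distances:
N1→N2: 96.3 mi  (cumulative 96.3 mi)
N2→N3: 199.4 mi  (cumulative 295.8 mi)
N3→N4: 327.8 mi  (cumulative 623.6 mi)
Total route length ≈ 624 mi.

624 mi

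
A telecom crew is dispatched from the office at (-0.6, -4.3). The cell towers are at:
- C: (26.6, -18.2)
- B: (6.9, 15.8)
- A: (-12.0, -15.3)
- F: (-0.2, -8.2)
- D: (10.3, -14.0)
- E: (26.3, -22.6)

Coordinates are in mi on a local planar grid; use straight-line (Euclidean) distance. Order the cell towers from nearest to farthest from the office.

F, D, A, B, C, E

Distance from the office at (-0.6, -4.3) to each:
F (-0.2, -8.2): 3.9 mi
D (10.3, -14.0): 14.6 mi
A (-12.0, -15.3): 15.8 mi
B (6.9, 15.8): 21.5 mi
C (26.6, -18.2): 30.5 mi
E (26.3, -22.6): 32.5 mi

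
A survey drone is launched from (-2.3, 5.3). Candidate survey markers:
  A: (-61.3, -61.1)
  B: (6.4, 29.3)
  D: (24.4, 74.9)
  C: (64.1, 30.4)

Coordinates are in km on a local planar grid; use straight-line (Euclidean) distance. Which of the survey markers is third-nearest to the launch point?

D

Distance to each, sorted:
B: 25.5 km
C: 71.0 km
D: 74.5 km
A: 88.8 km
The third-nearest is D at 74.5 km.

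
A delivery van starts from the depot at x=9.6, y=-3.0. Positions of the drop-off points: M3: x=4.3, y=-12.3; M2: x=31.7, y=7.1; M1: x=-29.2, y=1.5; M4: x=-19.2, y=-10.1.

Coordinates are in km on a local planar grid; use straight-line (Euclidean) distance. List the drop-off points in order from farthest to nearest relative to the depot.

Distances from the depot:
M1 x=-29.2, y=1.5: 39.1 km
M4 x=-19.2, y=-10.1: 29.7 km
M2 x=31.7, y=7.1: 24.3 km
M3 x=4.3, y=-12.3: 10.7 km

M1, M4, M2, M3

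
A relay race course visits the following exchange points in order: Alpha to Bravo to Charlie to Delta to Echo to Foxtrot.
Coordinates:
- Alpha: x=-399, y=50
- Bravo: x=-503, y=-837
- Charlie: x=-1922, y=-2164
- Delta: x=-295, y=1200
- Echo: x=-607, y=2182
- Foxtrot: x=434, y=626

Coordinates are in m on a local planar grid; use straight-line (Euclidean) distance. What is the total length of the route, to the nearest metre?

9475 m

Leg distances:
Alpha→Bravo: 893.1 m  (cumulative 893.1 m)
Bravo→Charlie: 1942.8 m  (cumulative 2835.9 m)
Charlie→Delta: 3736.8 m  (cumulative 6572.7 m)
Delta→Echo: 1030.4 m  (cumulative 7603.0 m)
Echo→Foxtrot: 1872.1 m  (cumulative 9475.2 m)
Total route length ≈ 9475 m.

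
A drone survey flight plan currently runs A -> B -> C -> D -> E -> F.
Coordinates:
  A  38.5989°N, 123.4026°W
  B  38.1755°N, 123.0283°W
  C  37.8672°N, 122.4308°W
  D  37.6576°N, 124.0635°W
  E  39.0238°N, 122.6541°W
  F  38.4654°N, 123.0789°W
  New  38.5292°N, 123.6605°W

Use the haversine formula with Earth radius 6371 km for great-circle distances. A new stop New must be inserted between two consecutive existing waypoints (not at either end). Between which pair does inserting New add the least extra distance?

between D and E

Added distance for inserting New between each consecutive pair:
A–B: 34.2 km
B–C: 135.4 km
C–D: 88.0 km
D–E: 10.9 km
E–F: 82.0 km
Smallest added distance is 10.9 km, inserting between D and E.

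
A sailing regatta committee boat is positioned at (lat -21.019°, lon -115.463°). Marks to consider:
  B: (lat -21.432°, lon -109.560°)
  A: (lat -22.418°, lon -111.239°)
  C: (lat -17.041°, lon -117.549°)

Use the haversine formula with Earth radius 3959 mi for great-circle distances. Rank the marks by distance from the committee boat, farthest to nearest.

Computing each great-circle distance from (lat -21.019°, lon -115.463°):
B (lat -21.432°, lon -109.560°): 381.3 mi
C (lat -17.041°, lon -117.549°): 306.8 mi
A (lat -22.418°, lon -111.239°): 287.8 mi

B, C, A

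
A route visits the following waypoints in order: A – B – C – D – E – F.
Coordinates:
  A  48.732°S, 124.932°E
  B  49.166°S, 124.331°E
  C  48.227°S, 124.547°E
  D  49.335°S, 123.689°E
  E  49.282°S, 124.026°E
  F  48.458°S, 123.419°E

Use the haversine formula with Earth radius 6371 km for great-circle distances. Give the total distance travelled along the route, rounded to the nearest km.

Leg distances:
A→B: 65.2 km  (cumulative 65.2 km)
B→C: 105.6 km  (cumulative 170.8 km)
C→D: 138.3 km  (cumulative 309.2 km)
D→E: 25.1 km  (cumulative 334.3 km)
E→F: 101.8 km  (cumulative 436.1 km)
Total route length ≈ 436 km.

436 km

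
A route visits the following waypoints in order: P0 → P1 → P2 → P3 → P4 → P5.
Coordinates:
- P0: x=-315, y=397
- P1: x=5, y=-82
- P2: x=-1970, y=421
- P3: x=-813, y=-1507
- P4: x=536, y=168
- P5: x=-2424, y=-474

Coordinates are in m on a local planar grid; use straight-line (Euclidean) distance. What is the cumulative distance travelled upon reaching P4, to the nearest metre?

Leg distances:
P0→P1: 576.1 m  (cumulative 576.1 m)
P1→P2: 2038.0 m  (cumulative 2614.1 m)
P2→P3: 2248.5 m  (cumulative 4862.6 m)
P3→P4: 2150.7 m  (cumulative 7013.3 m)
Cumulative distance at P4 ≈ 7013 m.

7013 m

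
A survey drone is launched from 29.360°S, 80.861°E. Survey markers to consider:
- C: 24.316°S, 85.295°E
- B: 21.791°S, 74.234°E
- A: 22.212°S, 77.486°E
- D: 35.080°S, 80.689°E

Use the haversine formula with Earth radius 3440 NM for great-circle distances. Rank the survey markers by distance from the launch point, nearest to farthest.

D, C, A, B

Computing each great-circle distance from 29.360°S, 80.861°E:
D 35.080°S, 80.689°E: 343.5 NM
C 24.316°S, 85.295°E: 384.8 NM
A 22.212°S, 77.486°E: 466.3 NM
B 21.791°S, 74.234°E: 578.8 NM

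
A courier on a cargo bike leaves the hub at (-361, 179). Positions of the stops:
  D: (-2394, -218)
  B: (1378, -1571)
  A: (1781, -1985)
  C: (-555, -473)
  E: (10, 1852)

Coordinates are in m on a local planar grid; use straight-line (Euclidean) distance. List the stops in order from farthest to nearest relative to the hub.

A, B, D, E, C

Distance from the hub at (-361, 179) to each:
A (1781, -1985): 3044.8 m
B (1378, -1571): 2467.1 m
D (-2394, -218): 2071.4 m
E (10, 1852): 1713.6 m
C (-555, -473): 680.2 m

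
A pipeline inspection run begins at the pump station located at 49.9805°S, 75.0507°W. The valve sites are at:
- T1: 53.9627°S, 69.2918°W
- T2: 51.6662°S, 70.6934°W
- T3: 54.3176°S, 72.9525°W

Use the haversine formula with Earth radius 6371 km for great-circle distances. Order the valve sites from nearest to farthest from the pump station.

Computing each great-circle distance from 49.9805°S, 75.0507°W:
T2 51.6662°S, 70.6934°W: 358.8 km
T3 54.3176°S, 72.9525°W: 503.0 km
T1 53.9627°S, 69.2918°W: 592.7 km

T2, T3, T1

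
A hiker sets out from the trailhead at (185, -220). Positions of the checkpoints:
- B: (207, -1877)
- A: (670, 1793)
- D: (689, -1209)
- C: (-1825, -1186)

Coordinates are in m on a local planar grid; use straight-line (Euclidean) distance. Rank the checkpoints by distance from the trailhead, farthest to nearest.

C, A, B, D

Distance from the trailhead at (185, -220) to each:
C (-1825, -1186): 2230.1 m
A (670, 1793): 2070.6 m
B (207, -1877): 1657.1 m
D (689, -1209): 1110.0 m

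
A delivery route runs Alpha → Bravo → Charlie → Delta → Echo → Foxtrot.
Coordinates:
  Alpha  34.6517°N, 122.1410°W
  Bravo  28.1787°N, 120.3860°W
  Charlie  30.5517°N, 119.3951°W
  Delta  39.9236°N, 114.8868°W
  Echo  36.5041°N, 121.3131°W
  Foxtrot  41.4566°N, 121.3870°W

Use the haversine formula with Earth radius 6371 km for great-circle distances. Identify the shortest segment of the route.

Leg distances:
Alpha→Bravo: 738.7 km
Bravo→Charlie: 280.8 km
Charlie→Delta: 1119.2 km
Delta→Echo: 677.8 km
Echo→Foxtrot: 550.7 km
The shortest leg is Bravo–Charlie at 280.8 km.

Bravo–Charlie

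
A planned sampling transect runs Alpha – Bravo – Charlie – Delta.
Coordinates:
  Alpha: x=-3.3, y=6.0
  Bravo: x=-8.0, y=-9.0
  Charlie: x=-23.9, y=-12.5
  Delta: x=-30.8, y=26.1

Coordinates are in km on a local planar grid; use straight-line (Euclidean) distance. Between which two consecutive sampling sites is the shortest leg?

Alpha–Bravo

Leg distances:
Alpha→Bravo: 15.7 km
Bravo→Charlie: 16.3 km
Charlie→Delta: 39.2 km
The shortest leg is Alpha–Bravo at 15.7 km.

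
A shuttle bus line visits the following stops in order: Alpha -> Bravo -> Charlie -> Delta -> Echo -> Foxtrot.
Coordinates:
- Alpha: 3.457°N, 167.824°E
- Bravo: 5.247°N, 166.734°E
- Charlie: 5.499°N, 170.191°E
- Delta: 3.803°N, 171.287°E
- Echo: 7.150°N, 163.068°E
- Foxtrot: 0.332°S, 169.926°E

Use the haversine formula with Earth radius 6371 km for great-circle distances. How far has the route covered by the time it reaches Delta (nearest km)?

841 km

Leg distances:
Alpha→Bravo: 232.9 km  (cumulative 232.9 km)
Bravo→Charlie: 383.7 km  (cumulative 616.6 km)
Charlie→Delta: 224.3 km  (cumulative 840.9 km)
Cumulative distance at Delta ≈ 841 km.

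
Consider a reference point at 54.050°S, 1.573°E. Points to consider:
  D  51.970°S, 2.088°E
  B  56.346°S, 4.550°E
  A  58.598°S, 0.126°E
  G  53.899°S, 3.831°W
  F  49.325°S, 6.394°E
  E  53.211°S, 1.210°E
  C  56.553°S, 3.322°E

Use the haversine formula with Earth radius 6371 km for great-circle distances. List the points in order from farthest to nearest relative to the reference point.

Distance from the reference point at 54.050°S, 1.573°E to each:
F 49.325°S, 6.394°E: 621.4 km
A 58.598°S, 0.126°E: 513.5 km
G 53.899°S, 3.831°W: 353.7 km
B 56.346°S, 4.550°E: 317.5 km
C 56.553°S, 3.322°E: 299.5 km
D 51.970°S, 2.088°E: 233.8 km
E 53.211°S, 1.210°E: 96.3 km

F, A, G, B, C, D, E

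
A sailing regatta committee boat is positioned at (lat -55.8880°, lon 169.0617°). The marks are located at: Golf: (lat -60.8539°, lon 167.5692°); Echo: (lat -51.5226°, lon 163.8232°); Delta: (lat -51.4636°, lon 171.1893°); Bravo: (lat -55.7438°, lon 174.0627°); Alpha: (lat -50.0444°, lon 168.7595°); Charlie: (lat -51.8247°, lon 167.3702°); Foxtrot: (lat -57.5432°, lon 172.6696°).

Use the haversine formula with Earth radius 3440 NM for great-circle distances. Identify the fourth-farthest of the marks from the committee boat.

Delta

Distances from the committee boat ((lat -55.8880°, lon 169.0617°)):
Alpha: 351.0 NM
Echo: 321.3 NM
Golf: 301.8 NM
Delta: 276.2 NM
Charlie: 251.2 NM
Bravo: 168.9 NM
Foxtrot: 154.9 NM
The fourth-farthest is Delta at 276.2 NM.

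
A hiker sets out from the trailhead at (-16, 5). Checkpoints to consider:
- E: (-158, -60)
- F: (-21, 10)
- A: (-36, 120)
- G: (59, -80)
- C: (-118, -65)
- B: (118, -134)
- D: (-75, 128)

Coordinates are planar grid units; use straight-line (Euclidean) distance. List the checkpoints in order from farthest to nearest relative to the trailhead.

B, E, D, C, A, G, F

Computing each straight-line distance from (-16, 5):
B (118, -134): 193.1
E (-158, -60): 156.2
D (-75, 128): 136.4
C (-118, -65): 123.7
A (-36, 120): 116.7
G (59, -80): 113.4
F (-21, 10): 7.1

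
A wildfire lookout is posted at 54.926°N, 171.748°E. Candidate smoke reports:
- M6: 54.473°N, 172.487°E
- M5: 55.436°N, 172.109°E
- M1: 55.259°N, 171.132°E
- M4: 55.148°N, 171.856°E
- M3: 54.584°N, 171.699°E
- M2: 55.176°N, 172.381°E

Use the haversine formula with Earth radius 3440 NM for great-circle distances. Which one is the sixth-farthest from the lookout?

Distances from the lookout (54.926°N, 171.748°E):
M6: 37.4 NM
M5: 33.0 NM
M1: 29.1 NM
M2: 26.4 NM
M3: 20.6 NM
M4: 13.8 NM
The sixth-farthest is M4 at 13.8 NM.

M4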